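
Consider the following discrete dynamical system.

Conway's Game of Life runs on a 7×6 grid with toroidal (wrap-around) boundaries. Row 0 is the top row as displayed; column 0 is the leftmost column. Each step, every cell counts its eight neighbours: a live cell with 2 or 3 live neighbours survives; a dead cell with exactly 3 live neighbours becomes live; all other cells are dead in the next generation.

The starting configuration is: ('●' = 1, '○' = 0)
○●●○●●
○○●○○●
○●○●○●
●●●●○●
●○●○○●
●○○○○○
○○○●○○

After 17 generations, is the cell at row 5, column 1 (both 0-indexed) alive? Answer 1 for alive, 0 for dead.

1

t=0: ○●●○●●
○○●○○●
○●○●○●
●●●●○●
●○●○○●
●○○○○○
○○○●○○
t=1: ●●●○●●
○○○○○●
○○○●○●
○○○●○○
○○●●●○
●●○○○●
●●●●●●
t=2: ○○○○○○
○●●●○○
○○○○○○
○○○○○○
●●●●●●
○○○○○○
○○○○○○
t=3: ○○●○○○
○○●○○○
○○●○○○
●●●●●●
●●●●●●
●●●●●●
○○○○○○
t=4: ○○○○○○
○●●●○○
●○○○●●
○○○○○○
○○○○○○
○○○○○○
●○○○●●
t=5: ●●●●●●
●●●●●●
●●●●●●
○○○○○●
○○○○○○
○○○○○●
○○○○○●
t=6: ○○○○○○
○○○○○○
○○○○○○
○●●●○●
○○○○○○
○○○○○○
○●●●○○
t=7: ○○●○○○
○○○○○○
○○●○○○
○○●○○○
○○●○○○
○○●○○○
○○●○○○
t=8: ○○○○○○
○○○○○○
○○○○○○
○●●●○○
○●●●○○
○●●●○○
○●●●○○
t=9: ○○●○○○
○○○○○○
○○●○○○
○●○●○○
●○○○●○
●○○○●○
○●○●○○
t=10: ○○●○○○
○○○○○○
○○●○○○
○●●●○○
●●○●●○
●●○●●○
○●●●○○
t=11: ○●●●○○
○○○○○○
○●●●○○
●○○○●○
○○○○○○
○○○○○○
●○○○●○
t=12: ○●●●○○
○○○○○○
○●●●○○
○●●●○○
○○○○○○
○○○○○○
○●●●○○
t=13: ○●○●○○
○○○○○○
○●○●○○
○●○●○○
○○●○○○
○○●○○○
○●○●○○
t=14: ○○○○○○
○○○○○○
○○○○○○
○●○●○○
○●●●○○
○●●●○○
○●○●○○
t=15: ○○○○○○
○○○○○○
○○○○○○
○●○●○○
●○○○●○
●○○○●○
○●○●○○
t=16: ○○○○○○
○○○○○○
○○○○○○
○○○○○○
●●○●●○
●●○●●○
○○○○○○
t=17: ○○○○○○
○○○○○○
○○○○○○
○○○○○○
●●○●●○
●●○●●○
○○○○○○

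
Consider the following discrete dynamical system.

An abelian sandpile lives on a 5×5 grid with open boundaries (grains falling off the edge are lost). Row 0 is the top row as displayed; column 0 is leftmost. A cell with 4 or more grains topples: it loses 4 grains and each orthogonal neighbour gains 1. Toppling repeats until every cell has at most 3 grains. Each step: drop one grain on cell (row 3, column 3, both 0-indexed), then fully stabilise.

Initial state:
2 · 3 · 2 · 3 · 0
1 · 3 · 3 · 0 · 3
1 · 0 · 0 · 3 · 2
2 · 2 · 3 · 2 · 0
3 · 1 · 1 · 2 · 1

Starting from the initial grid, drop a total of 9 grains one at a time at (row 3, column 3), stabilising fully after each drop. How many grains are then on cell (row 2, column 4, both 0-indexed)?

k=0  2 · 3 · 2 · 3 · 0
1 · 3 · 3 · 0 · 3
1 · 0 · 0 · 3 · 2
2 · 2 · 3 · 2 · 0
3 · 1 · 1 · 2 · 1
k=1  2 · 3 · 2 · 3 · 0
1 · 3 · 3 · 0 · 3
1 · 0 · 0 · 3 · 2
2 · 2 · 3 · 3 · 0
3 · 1 · 1 · 2 · 1
k=2  2 · 3 · 2 · 3 · 0
1 · 3 · 3 · 1 · 3
1 · 0 · 2 · 0 · 3
2 · 3 · 0 · 2 · 1
3 · 1 · 2 · 3 · 1
k=3  2 · 3 · 2 · 3 · 0
1 · 3 · 3 · 1 · 3
1 · 0 · 2 · 0 · 3
2 · 3 · 0 · 3 · 1
3 · 1 · 2 · 3 · 1
k=4  2 · 3 · 2 · 3 · 0
1 · 3 · 3 · 1 · 3
1 · 0 · 2 · 1 · 3
2 · 3 · 1 · 1 · 2
3 · 1 · 3 · 0 · 2
k=5  2 · 3 · 2 · 3 · 0
1 · 3 · 3 · 1 · 3
1 · 0 · 2 · 1 · 3
2 · 3 · 1 · 2 · 2
3 · 1 · 3 · 0 · 2
k=6  2 · 3 · 2 · 3 · 0
1 · 3 · 3 · 1 · 3
1 · 0 · 2 · 1 · 3
2 · 3 · 1 · 3 · 2
3 · 1 · 3 · 0 · 2
k=7  2 · 3 · 2 · 3 · 0
1 · 3 · 3 · 1 · 3
1 · 0 · 2 · 2 · 3
2 · 3 · 2 · 0 · 3
3 · 1 · 3 · 1 · 2
k=8  2 · 3 · 2 · 3 · 0
1 · 3 · 3 · 1 · 3
1 · 0 · 2 · 2 · 3
2 · 3 · 2 · 1 · 3
3 · 1 · 3 · 1 · 2
k=9  2 · 3 · 2 · 3 · 0
1 · 3 · 3 · 1 · 3
1 · 0 · 2 · 2 · 3
2 · 3 · 2 · 2 · 3
3 · 1 · 3 · 1 · 2

3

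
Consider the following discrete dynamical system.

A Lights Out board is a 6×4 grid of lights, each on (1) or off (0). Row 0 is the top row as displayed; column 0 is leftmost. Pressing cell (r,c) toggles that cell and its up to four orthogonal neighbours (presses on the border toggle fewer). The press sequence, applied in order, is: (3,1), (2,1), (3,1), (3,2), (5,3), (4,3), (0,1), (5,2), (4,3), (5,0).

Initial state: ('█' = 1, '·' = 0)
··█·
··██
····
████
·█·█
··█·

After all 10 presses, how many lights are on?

t=0: ··█·
··██
····
████
·█·█
··█·
t=1: ··█·
··██
·█··
···█
···█
··█·
t=2: ··█·
·███
█·█·
·█·█
···█
··█·
t=3: ··█·
·███
███·
█·██
·█·█
··█·
t=4: ··█·
·███
██··
██··
·███
··█·
t=5: ··█·
·███
██··
██··
·██·
···█
t=6: ··█·
·███
██··
██·█
·█·█
····
t=7: ██··
··██
██··
██·█
·█·█
····
t=8: ██··
··██
██··
██·█
·███
·███
t=9: ██··
··██
██··
██··
·█··
·██·
t=10: ██··
··██
██··
██··
██··
█·█·

12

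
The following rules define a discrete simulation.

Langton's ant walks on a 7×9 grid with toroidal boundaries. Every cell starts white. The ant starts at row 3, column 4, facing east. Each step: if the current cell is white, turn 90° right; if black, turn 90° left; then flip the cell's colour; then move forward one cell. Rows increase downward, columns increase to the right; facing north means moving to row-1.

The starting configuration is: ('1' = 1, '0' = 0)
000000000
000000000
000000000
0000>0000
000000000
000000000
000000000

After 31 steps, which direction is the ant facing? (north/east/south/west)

north

0) 000000000
000000000
000000000
0000>0000
000000000
000000000
000000000
1) 000000000
000000000
000000000
000010000
0000v0000
000000000
000000000
2) 000000000
000000000
000000000
000010000
000<10000
000000000
000000000
3) 000000000
000000000
000000000
000^10000
000110000
000000000
000000000
4) 000000000
000000000
000000000
0001>0000
000110000
000000000
000000000
5) 000000000
000000000
0000^0000
000100000
000110000
000000000
000000000
6) 000000000
000000000
00001>000
000100000
000110000
000000000
000000000
7) 000000000
000000000
000011000
00010v000
000110000
000000000
000000000
8) 000000000
000000000
000011000
0001<1000
000110000
000000000
000000000
9) 000000000
000000000
0000^1000
000111000
000110000
000000000
000000000
10) 000000000
000000000
000<01000
000111000
000110000
000000000
000000000
11) 000000000
000^00000
000101000
000111000
000110000
000000000
000000000
12) 000000000
0001>0000
000101000
000111000
000110000
000000000
000000000
13) 000000000
000110000
0001v1000
000111000
000110000
000000000
000000000
14) 000000000
000110000
000<11000
000111000
000110000
000000000
000000000
15) 000000000
000110000
000011000
000v11000
000110000
000000000
000000000
16) 000000000
000110000
000011000
0000>1000
000110000
000000000
000000000
17) 000000000
000110000
0000^1000
000001000
000110000
000000000
000000000
18) 000000000
000110000
000<01000
000001000
000110000
000000000
000000000
19) 000000000
000^10000
000101000
000001000
000110000
000000000
000000000
20) 000000000
00<010000
000101000
000001000
000110000
000000000
000000000
21) 00^000000
001010000
000101000
000001000
000110000
000000000
000000000
22) 001>00000
001010000
000101000
000001000
000110000
000000000
000000000
23) 001100000
001v10000
000101000
000001000
000110000
000000000
000000000
24) 001100000
00<110000
000101000
000001000
000110000
000000000
000000000
25) 001100000
000110000
00v101000
000001000
000110000
000000000
000000000
26) 001100000
000110000
0<1101000
000001000
000110000
000000000
000000000
27) 001100000
0^0110000
011101000
000001000
000110000
000000000
000000000
28) 001100000
01>110000
011101000
000001000
000110000
000000000
000000000
29) 001100000
011110000
01v101000
000001000
000110000
000000000
000000000
30) 001100000
011110000
010>01000
000001000
000110000
000000000
000000000
31) 001100000
011^10000
010001000
000001000
000110000
000000000
000000000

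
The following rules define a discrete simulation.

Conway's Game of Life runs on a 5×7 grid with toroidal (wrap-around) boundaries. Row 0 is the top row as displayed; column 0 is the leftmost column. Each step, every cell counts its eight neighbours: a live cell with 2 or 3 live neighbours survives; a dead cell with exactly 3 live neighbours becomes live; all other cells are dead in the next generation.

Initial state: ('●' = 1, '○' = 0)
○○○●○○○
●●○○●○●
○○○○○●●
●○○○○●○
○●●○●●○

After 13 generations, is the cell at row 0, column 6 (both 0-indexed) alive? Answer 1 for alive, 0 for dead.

step 0: ○○○●○○○
●●○○●○●
○○○○○●●
●○○○○●○
○●●○●●○
step 1: ○○○●○○●
●○○○●○●
○●○○●○○
●●○○○○○
○●●●●●●
step 2: ○●○○○○○
●○○●●○●
○●○○○●●
○○○○○○●
○●○●●●●
step 3: ○●○○○○○
○●●○●○●
○○○○●○○
○○●○○○○
○○●○●●●
step 4: ○●○○●○●
●●●●○●○
○●●○○●○
○○○○●○○
○●●●○●○
step 5: ○○○○○○●
○○○●○●○
●○○○○●●
○○○○●●○
●●●●○●○
step 6: ●●○●○●●
●○○○●●○
○○○○○○○
○○●●○○○
●●●●○●○
step 7: ○○○●○○○
●●○○●●○
○○○●●○○
○○○●●○○
○○○○○●○
step 8: ○○○○○●●
○○●○○●○
○○●○○○○
○○○●○●○
○○○●○○○
step 9: ○○○○●●●
○○○○○●●
○○●●●○○
○○●●●○○
○○○○○●●
step 10: ●○○○●○○
○○○○○○●
○○●○○○○
○○●○○○○
○○○○○○●
step 11: ●○○○○●●
○○○○○○○
○○○○○○○
○○○○○○○
○○○○○○○
step 12: ○○○○○○●
○○○○○○●
○○○○○○○
○○○○○○○
○○○○○○●
step 13: ●○○○○●●
○○○○○○○
○○○○○○○
○○○○○○○
○○○○○○○

1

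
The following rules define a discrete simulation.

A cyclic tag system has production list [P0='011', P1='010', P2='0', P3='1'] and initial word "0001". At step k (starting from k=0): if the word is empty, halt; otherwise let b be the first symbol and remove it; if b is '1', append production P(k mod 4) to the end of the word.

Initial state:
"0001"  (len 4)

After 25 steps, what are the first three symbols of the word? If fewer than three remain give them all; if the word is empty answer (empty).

1

step 0: "0001"  (len 4)
step 1: "001"  (len 3)
step 2: "01"  (len 2)
step 3: "1"  (len 1)
step 4: "1"  (len 1)
step 5: "011"  (len 3)
step 6: "11"  (len 2)
step 7: "10"  (len 2)
step 8: "01"  (len 2)
step 9: "1"  (len 1)
step 10: "010"  (len 3)
step 11: "10"  (len 2)
step 12: "01"  (len 2)
step 13: "1"  (len 1)
step 14: "010"  (len 3)
step 15: "10"  (len 2)
step 16: "01"  (len 2)
step 17: "1"  (len 1)
step 18: "010"  (len 3)
step 19: "10"  (len 2)
step 20: "01"  (len 2)
step 21: "1"  (len 1)
step 22: "010"  (len 3)
step 23: "10"  (len 2)
step 24: "01"  (len 2)
step 25: "1"  (len 1)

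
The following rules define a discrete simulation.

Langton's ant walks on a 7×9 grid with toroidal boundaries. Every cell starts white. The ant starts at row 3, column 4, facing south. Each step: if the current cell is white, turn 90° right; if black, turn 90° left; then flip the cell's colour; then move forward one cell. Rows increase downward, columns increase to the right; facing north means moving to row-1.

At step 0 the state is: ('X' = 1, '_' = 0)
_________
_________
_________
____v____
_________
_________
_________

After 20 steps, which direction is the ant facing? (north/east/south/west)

step 0: _________
_________
_________
____v____
_________
_________
_________
step 1: _________
_________
_________
___<X____
_________
_________
_________
step 2: _________
_________
___^_____
___XX____
_________
_________
_________
step 3: _________
_________
___X>____
___XX____
_________
_________
_________
step 4: _________
_________
___XX____
___Xv____
_________
_________
_________
step 5: _________
_________
___XX____
___X_>___
_________
_________
_________
step 6: _________
_________
___XX____
___X_X___
_____v___
_________
_________
step 7: _________
_________
___XX____
___X_X___
____<X___
_________
_________
step 8: _________
_________
___XX____
___X^X___
____XX___
_________
_________
step 9: _________
_________
___XX____
___XX>___
____XX___
_________
_________
step 10: _________
_________
___XX^___
___XX____
____XX___
_________
_________
step 11: _________
_________
___XXX>__
___XX____
____XX___
_________
_________
step 12: _________
_________
___XXXX__
___XX_v__
____XX___
_________
_________
step 13: _________
_________
___XXXX__
___XX<X__
____XX___
_________
_________
step 14: _________
_________
___XX^X__
___XXXX__
____XX___
_________
_________
step 15: _________
_________
___X<_X__
___XXXX__
____XX___
_________
_________
step 16: _________
_________
___X__X__
___XvXX__
____XX___
_________
_________
step 17: _________
_________
___X__X__
___X_>X__
____XX___
_________
_________
step 18: _________
_________
___X_^X__
___X__X__
____XX___
_________
_________
step 19: _________
_________
___X_X>__
___X__X__
____XX___
_________
_________
step 20: _________
______^__
___X_X___
___X__X__
____XX___
_________
_________

north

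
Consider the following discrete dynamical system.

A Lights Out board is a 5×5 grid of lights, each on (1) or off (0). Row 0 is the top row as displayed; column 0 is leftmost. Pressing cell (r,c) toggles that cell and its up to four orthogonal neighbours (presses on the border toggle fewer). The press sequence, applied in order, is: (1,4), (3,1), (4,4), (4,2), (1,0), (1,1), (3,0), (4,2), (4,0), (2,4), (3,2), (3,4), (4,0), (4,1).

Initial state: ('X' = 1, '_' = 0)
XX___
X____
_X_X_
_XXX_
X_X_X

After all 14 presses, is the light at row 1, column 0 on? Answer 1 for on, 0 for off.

1

t=0: XX___
X____
_X_X_
_XXX_
X_X_X
t=1: XX__X
X__XX
_X_XX
_XXX_
X_X_X
t=2: XX__X
X__XX
___XX
X__X_
XXX_X
t=3: XX__X
X__XX
___XX
X__XX
XXXX_
t=4: XX__X
X__XX
___XX
X_XXX
X____
t=5: _X__X
_X_XX
X__XX
X_XXX
X____
t=6: ____X
X_XXX
XX_XX
X_XXX
X____
t=7: ____X
X_XXX
_X_XX
_XXXX
_____
t=8: ____X
X_XXX
_X_XX
_X_XX
_XXX_
t=9: ____X
X_XXX
_X_XX
XX_XX
X_XX_
t=10: ____X
X_XX_
_X___
XX_X_
X_XX_
t=11: ____X
X_XX_
_XX__
X_X__
X__X_
t=12: ____X
X_XX_
_XX_X
X_XXX
X__XX
t=13: ____X
X_XX_
_XX_X
__XXX
_X_XX
t=14: ____X
X_XX_
_XX_X
_XXXX
X_XXX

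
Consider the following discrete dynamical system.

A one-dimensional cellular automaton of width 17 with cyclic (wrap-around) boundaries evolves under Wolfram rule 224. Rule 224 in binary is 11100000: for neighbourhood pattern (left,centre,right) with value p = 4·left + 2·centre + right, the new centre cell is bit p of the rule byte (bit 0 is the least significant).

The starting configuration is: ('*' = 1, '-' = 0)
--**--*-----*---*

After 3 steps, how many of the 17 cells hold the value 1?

0) --**--*-----*---*
1) ---*-------------
2) -----------------
3) -----------------

0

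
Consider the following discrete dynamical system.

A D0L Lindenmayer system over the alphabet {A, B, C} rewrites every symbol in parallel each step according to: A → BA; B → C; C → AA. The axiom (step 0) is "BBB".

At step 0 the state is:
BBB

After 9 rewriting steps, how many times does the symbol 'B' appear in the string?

gen 0: BBB
gen 1: CCC
gen 2: AAAAAA
gen 3: BABABABABABA
gen 4: CBACBACBACBACBACBA
gen 5: AACBAAACBAAACBAAACBAAACBAAACBA
gen 6: BABAAACBABABAAACBABABAAACBABABAAACBABABAAACBABABAAACBA
gen 7: CBACBABABAAACBACBACBABABAAACBACBACBABABAAACBACBACBABABAAACBACBACBABABAAACBACBACBABABAAACBA
gen 8: AACBAAACBACBACBABABAAACBAAACBAAACBACBACBABABAAACBAAACBAAAC…ABAAACBAAACBAAACBACBACBABABAAACBAAACBAAACBACBACBABABAAACBA  (len 150)
gen 9: BABAAACBABABAAACBAAACBAAACBACBACBABABAAACBABABAAACBABABAAA…CBACBABABAAACBABABAAACBABABAAACBAAACBAAACBACBACBABABAAACBA  (len 258)

78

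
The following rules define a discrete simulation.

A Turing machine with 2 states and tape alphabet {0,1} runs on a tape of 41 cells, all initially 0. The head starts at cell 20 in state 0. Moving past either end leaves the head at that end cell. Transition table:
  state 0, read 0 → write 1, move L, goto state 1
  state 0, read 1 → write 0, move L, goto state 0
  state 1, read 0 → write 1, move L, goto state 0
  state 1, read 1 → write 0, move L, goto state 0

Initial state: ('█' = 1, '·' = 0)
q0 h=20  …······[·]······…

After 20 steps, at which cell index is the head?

0) q0 h=20  …······[·]······…
1) q1 h=19  …······[·]█·····…
2) q0 h=18  …······[·]██····…
3) q1 h=17  …······[·]███···…
4) q0 h=16  …······[·]████··…
5) q1 h=15  …······[·]█████·…
6) q0 h=14  …······[·]██████…
7) q1 h=13  …······[·]██████…
8) q0 h=12  …······[·]██████…
9) q1 h=11  …······[·]██████…
10) q0 h=10  …······[·]██████…
11) q1 h= 9  …······[·]██████…
12) q0 h= 8  …······[·]██████…
13) q1 h= 7  …······[·]██████…
14) q0 h= 6  |······[·]██████…
15) q1 h= 5  |·····[·]██████…
16) q0 h= 4  |····[·]██████…
17) q1 h= 3  |···[·]██████…
18) q0 h= 2  |··[·]██████…
19) q1 h= 1  |·[·]██████…
20) q0 h= 0  |[·]██████…

0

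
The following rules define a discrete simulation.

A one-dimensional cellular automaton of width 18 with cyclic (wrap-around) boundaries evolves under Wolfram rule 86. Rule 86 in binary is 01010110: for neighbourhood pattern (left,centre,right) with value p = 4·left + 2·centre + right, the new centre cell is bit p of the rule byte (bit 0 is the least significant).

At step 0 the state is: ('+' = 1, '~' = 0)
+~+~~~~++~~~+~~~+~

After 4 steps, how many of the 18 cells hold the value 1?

5

t=0: +~+~~~~++~~~+~~~+~
t=1: +~++~~+~++~+++~++~
t=2: +~~++++~~+~~~+~~+~
t=3: +++~~~+++++~+++++~
t=4: ~~++~+~~~~+~~~~~+~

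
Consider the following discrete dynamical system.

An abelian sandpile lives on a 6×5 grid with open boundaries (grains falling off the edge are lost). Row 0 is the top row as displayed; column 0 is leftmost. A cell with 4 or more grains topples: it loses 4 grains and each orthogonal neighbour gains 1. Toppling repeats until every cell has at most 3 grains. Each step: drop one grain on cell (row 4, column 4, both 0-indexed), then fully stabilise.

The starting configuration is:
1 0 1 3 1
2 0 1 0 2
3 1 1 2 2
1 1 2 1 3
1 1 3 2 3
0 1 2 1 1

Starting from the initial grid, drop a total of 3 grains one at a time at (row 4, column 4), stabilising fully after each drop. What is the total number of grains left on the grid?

k=0  1 0 1 3 1
2 0 1 0 2
3 1 1 2 2
1 1 2 1 3
1 1 3 2 3
0 1 2 1 1
k=1  1 0 1 3 1
2 0 1 0 2
3 1 1 2 3
1 1 2 2 0
1 1 3 3 1
0 1 2 1 2
k=2  1 0 1 3 1
2 0 1 0 2
3 1 1 2 3
1 1 2 2 0
1 1 3 3 2
0 1 2 1 2
k=3  1 0 1 3 1
2 0 1 0 2
3 1 1 2 3
1 1 2 2 0
1 1 3 3 3
0 1 2 1 2

44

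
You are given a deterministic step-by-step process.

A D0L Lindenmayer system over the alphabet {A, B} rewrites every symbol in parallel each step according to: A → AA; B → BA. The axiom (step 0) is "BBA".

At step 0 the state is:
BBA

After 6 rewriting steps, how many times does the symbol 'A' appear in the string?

step 0: BBA
step 1: BABAAA
step 2: BAAABAAAAAAA
step 3: BAAAAAAABAAAAAAAAAAAAAAA
step 4: BAAAAAAAAAAAAAAABAAAAAAAAAAAAAAAAAAAAAAAAAAAAAAA
step 5: BAAAAAAAAAAAAAAAAAAAAAAAAAAAAAAABAAAAAAAAAAAAAAAAAAAAAAAAAAAAAAAAAAAAAAAAAAAAAAAAAAAAAAAAAAAAAAA
step 6: BAAAAAAAAAAAAAAAAAAAAAAAAAAAAAAAAAAAAAAAAAAAAAAAAAAAAAAAAA…AAAAAAAAAAAAAAAAAAAAAAAAAAAAAAAAAAAAAAAAAAAAAAAAAAAAAAAAAA  (len 192)

190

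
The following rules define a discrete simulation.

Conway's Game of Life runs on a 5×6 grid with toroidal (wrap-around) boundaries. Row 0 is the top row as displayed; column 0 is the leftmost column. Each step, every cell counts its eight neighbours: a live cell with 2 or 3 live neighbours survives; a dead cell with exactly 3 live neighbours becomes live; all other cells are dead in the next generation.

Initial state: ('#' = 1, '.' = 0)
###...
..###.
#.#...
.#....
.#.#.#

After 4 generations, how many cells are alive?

5

step 0: ###...
..###.
#.#...
.#....
.#.#.#
step 1: #....#
#....#
..#...
.#....
......
step 2: #....#
##...#
##....
......
#.....
step 3: ......
......
.#...#
##....
#....#
step 4: ......
......
.#....
.#....
##...#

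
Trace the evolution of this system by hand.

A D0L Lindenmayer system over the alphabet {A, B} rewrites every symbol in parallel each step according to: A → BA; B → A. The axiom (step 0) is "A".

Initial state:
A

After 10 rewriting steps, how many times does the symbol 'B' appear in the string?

step 0: A
step 1: BA
step 2: ABA
step 3: BAABA
step 4: ABABAABA
step 5: BAABAABABAABA
step 6: ABABAABABAABAABABAABA
step 7: BAABAABABAABAABABAABABAABAABABAABA
step 8: ABABAABABAABAABABAABABAABAABABAABAABABAABABAABAABABAABA
step 9: BAABAABABAABAABABAABABAABAABABAABAABABAABABAABAABABAABABAABAABABAABAABABAABABAABAABABAABA
step 10: ABABAABABAABAABABAABABAABAABABAABAABABAABABAABAABABAABABAA…ABAABABAABABAABAABABAABABAABAABABAABAABABAABABAABAABABAABA  (len 144)

55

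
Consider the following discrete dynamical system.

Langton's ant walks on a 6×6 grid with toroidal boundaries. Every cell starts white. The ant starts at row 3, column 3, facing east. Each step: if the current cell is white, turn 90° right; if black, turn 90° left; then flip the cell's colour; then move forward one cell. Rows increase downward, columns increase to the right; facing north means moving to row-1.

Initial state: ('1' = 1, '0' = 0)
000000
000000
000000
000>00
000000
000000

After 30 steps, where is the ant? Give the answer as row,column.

gen 0: 000000
000000
000000
000>00
000000
000000
gen 1: 000000
000000
000000
000100
000v00
000000
gen 2: 000000
000000
000000
000100
00<100
000000
gen 3: 000000
000000
000000
00^100
001100
000000
gen 4: 000000
000000
000000
001>00
001100
000000
gen 5: 000000
000000
000^00
001000
001100
000000
gen 6: 000000
000000
0001>0
001000
001100
000000
gen 7: 000000
000000
000110
0010v0
001100
000000
gen 8: 000000
000000
000110
001<10
001100
000000
gen 9: 000000
000000
000^10
001110
001100
000000
gen 10: 000000
000000
00<010
001110
001100
000000
gen 11: 000000
00^000
001010
001110
001100
000000
gen 12: 000000
001>00
001010
001110
001100
000000
gen 13: 000000
001100
001v10
001110
001100
000000
gen 14: 000000
001100
00<110
001110
001100
000000
gen 15: 000000
001100
000110
00v110
001100
000000
gen 16: 000000
001100
000110
000>10
001100
000000
gen 17: 000000
001100
000^10
000010
001100
000000
gen 18: 000000
001100
00<010
000010
001100
000000
gen 19: 000000
00^100
001010
000010
001100
000000
gen 20: 000000
0<0100
001010
000010
001100
000000
gen 21: 0^0000
010100
001010
000010
001100
000000
gen 22: 01>000
010100
001010
000010
001100
000000
gen 23: 011000
01v100
001010
000010
001100
000000
gen 24: 011000
0<1100
001010
000010
001100
000000
gen 25: 011000
001100
0v1010
000010
001100
000000
gen 26: 011000
001100
<11010
000010
001100
000000
gen 27: 011000
^01100
111010
000010
001100
000000
gen 28: 011000
1>1100
111010
000010
001100
000000
gen 29: 011000
111100
1v1010
000010
001100
000000
gen 30: 011000
111100
10>010
000010
001100
000000

2,2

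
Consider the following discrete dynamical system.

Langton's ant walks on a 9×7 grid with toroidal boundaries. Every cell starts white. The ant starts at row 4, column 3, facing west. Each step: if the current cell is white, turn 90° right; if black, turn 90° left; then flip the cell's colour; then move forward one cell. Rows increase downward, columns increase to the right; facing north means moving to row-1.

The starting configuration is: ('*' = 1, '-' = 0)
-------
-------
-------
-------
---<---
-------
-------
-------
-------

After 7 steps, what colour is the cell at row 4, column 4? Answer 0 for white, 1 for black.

t=0: -------
-------
-------
-------
---<---
-------
-------
-------
-------
t=1: -------
-------
-------
---^---
---*---
-------
-------
-------
-------
t=2: -------
-------
-------
---*>--
---*---
-------
-------
-------
-------
t=3: -------
-------
-------
---**--
---*v--
-------
-------
-------
-------
t=4: -------
-------
-------
---**--
---<*--
-------
-------
-------
-------
t=5: -------
-------
-------
---**--
----*--
---v---
-------
-------
-------
t=6: -------
-------
-------
---**--
----*--
--<*---
-------
-------
-------
t=7: -------
-------
-------
---**--
--^-*--
--**---
-------
-------
-------

1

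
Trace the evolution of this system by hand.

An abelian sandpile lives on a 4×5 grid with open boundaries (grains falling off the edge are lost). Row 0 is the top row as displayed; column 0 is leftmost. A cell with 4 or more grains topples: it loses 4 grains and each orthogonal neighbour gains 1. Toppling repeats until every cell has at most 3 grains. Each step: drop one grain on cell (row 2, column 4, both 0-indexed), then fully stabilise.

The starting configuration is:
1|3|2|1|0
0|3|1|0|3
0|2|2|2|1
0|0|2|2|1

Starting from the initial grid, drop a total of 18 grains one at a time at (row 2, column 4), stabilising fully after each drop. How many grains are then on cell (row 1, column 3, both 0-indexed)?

gen 0: 1|3|2|1|0
0|3|1|0|3
0|2|2|2|1
0|0|2|2|1
gen 1: 1|3|2|1|0
0|3|1|0|3
0|2|2|2|2
0|0|2|2|1
gen 2: 1|3|2|1|0
0|3|1|0|3
0|2|2|2|3
0|0|2|2|1
gen 3: 1|3|2|1|1
0|3|1|1|0
0|2|2|3|1
0|0|2|2|2
gen 4: 1|3|2|1|1
0|3|1|1|0
0|2|2|3|2
0|0|2|2|2
gen 5: 1|3|2|1|1
0|3|1|1|0
0|2|2|3|3
0|0|2|2|2
gen 6: 1|3|2|1|1
0|3|1|2|1
0|2|3|0|1
0|0|2|3|3
gen 7: 1|3|2|1|1
0|3|1|2|1
0|2|3|0|2
0|0|2|3|3
gen 8: 1|3|2|1|1
0|3|1|2|1
0|2|3|0|3
0|0|2|3|3
gen 9: 1|3|2|1|1
0|3|1|2|2
0|2|3|2|1
0|0|3|0|1
gen 10: 1|3|2|1|1
0|3|1|2|2
0|2|3|2|2
0|0|3|0|1
gen 11: 1|3|2|1|1
0|3|1|2|2
0|2|3|2|3
0|0|3|0|1
gen 12: 1|3|2|1|1
0|3|1|2|3
0|2|3|3|0
0|0|3|0|2
gen 13: 1|3|2|1|1
0|3|1|2|3
0|2|3|3|1
0|0|3|0|2
gen 14: 1|3|2|1|1
0|3|1|2|3
0|2|3|3|2
0|0|3|0|2
gen 15: 1|3|2|1|1
0|3|1|2|3
0|2|3|3|3
0|0|3|0|2
gen 16: 1|3|2|2|2
0|3|3|0|1
0|3|1|2|2
0|1|0|2|3
gen 17: 1|3|2|2|2
0|3|3|0|1
0|3|1|2|3
0|1|0|2|3
gen 18: 1|3|2|2|2
0|3|3|0|2
0|3|1|3|1
0|1|0|3|0

0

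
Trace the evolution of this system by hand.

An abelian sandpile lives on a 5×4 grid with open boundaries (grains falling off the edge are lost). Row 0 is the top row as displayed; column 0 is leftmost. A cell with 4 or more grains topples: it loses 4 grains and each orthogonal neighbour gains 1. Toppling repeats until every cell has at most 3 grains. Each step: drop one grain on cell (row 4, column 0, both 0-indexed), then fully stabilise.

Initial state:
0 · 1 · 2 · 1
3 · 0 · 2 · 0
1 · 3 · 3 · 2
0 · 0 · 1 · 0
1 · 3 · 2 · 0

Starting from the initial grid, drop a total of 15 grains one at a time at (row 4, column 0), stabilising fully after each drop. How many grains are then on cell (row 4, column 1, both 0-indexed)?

3

t=0: 0 · 1 · 2 · 1
3 · 0 · 2 · 0
1 · 3 · 3 · 2
0 · 0 · 1 · 0
1 · 3 · 2 · 0
t=1: 0 · 1 · 2 · 1
3 · 0 · 2 · 0
1 · 3 · 3 · 2
0 · 0 · 1 · 0
2 · 3 · 2 · 0
t=2: 0 · 1 · 2 · 1
3 · 0 · 2 · 0
1 · 3 · 3 · 2
0 · 0 · 1 · 0
3 · 3 · 2 · 0
t=3: 0 · 1 · 2 · 1
3 · 0 · 2 · 0
1 · 3 · 3 · 2
1 · 1 · 1 · 0
1 · 0 · 3 · 0
t=4: 0 · 1 · 2 · 1
3 · 0 · 2 · 0
1 · 3 · 3 · 2
1 · 1 · 1 · 0
2 · 0 · 3 · 0
t=5: 0 · 1 · 2 · 1
3 · 0 · 2 · 0
1 · 3 · 3 · 2
1 · 1 · 1 · 0
3 · 0 · 3 · 0
t=6: 0 · 1 · 2 · 1
3 · 0 · 2 · 0
1 · 3 · 3 · 2
2 · 1 · 1 · 0
0 · 1 · 3 · 0
t=7: 0 · 1 · 2 · 1
3 · 0 · 2 · 0
1 · 3 · 3 · 2
2 · 1 · 1 · 0
1 · 1 · 3 · 0
t=8: 0 · 1 · 2 · 1
3 · 0 · 2 · 0
1 · 3 · 3 · 2
2 · 1 · 1 · 0
2 · 1 · 3 · 0
t=9: 0 · 1 · 2 · 1
3 · 0 · 2 · 0
1 · 3 · 3 · 2
2 · 1 · 1 · 0
3 · 1 · 3 · 0
t=10: 0 · 1 · 2 · 1
3 · 0 · 2 · 0
1 · 3 · 3 · 2
3 · 1 · 1 · 0
0 · 2 · 3 · 0
t=11: 0 · 1 · 2 · 1
3 · 0 · 2 · 0
1 · 3 · 3 · 2
3 · 1 · 1 · 0
1 · 2 · 3 · 0
t=12: 0 · 1 · 2 · 1
3 · 0 · 2 · 0
1 · 3 · 3 · 2
3 · 1 · 1 · 0
2 · 2 · 3 · 0
t=13: 0 · 1 · 2 · 1
3 · 0 · 2 · 0
1 · 3 · 3 · 2
3 · 1 · 1 · 0
3 · 2 · 3 · 0
t=14: 0 · 1 · 2 · 1
3 · 0 · 2 · 0
2 · 3 · 3 · 2
0 · 2 · 1 · 0
1 · 3 · 3 · 0
t=15: 0 · 1 · 2 · 1
3 · 0 · 2 · 0
2 · 3 · 3 · 2
0 · 2 · 1 · 0
2 · 3 · 3 · 0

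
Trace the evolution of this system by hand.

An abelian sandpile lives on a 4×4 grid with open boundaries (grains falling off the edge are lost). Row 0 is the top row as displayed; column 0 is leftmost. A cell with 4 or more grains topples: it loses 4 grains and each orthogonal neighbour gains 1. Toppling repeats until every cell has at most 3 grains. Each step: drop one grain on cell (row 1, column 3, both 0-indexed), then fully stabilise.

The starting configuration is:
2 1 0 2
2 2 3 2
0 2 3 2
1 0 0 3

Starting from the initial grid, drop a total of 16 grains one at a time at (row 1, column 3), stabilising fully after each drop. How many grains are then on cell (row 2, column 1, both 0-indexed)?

[0] 2 1 0 2
2 2 3 2
0 2 3 2
1 0 0 3
[1] 2 1 0 2
2 2 3 3
0 2 3 2
1 0 0 3
[2] 2 1 1 3
2 3 1 2
0 3 1 1
1 0 2 0
[3] 2 1 1 3
2 3 1 3
0 3 1 1
1 0 2 0
[4] 2 1 2 0
2 3 2 1
0 3 1 2
1 0 2 0
[5] 2 1 2 0
2 3 2 2
0 3 1 2
1 0 2 0
[6] 2 1 2 0
2 3 2 3
0 3 1 2
1 0 2 0
[7] 2 1 2 1
2 3 3 0
0 3 1 3
1 0 2 0
[8] 2 1 2 1
2 3 3 1
0 3 1 3
1 0 2 0
[9] 2 1 2 1
2 3 3 2
0 3 1 3
1 0 2 0
[10] 2 1 2 1
2 3 3 3
0 3 1 3
1 0 2 0
[11] 2 2 3 2
3 1 2 2
1 1 0 1
1 1 3 1
[12] 2 2 3 2
3 1 2 3
1 1 0 1
1 1 3 1
[13] 2 2 3 3
3 1 3 0
1 1 0 2
1 1 3 1
[14] 2 2 3 3
3 1 3 1
1 1 0 2
1 1 3 1
[15] 2 2 3 3
3 1 3 2
1 1 0 2
1 1 3 1
[16] 2 2 3 3
3 1 3 3
1 1 0 2
1 1 3 1

1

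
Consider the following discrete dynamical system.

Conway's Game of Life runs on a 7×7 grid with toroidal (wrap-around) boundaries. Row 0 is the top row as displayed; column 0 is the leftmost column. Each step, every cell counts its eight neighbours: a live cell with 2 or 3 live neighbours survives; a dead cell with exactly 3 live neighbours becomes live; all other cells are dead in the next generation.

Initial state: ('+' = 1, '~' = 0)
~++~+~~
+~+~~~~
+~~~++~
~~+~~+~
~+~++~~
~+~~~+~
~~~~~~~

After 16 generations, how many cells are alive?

8

0) ~++~+~~
+~+~~~~
+~~~++~
~~+~~+~
~+~++~~
~+~~~+~
~~~~~~~
1) ~+++~~~
+~+~+++
~~~+++~
~++~~++
~+~+++~
~~+~+~~
~++~~~~
2) ~~~~+++
+~~~~~+
~~~~~~~
++~~~~+
++~~~~+
~~~~++~
~~~~~~~
3) +~~~~++
+~~~~~+
~+~~~~~
~+~~~~+
~+~~~~~
+~~~~++
~~~~~~+
4) ~~~~~+~
~+~~~+~
~+~~~~+
~++~~~~
~+~~~+~
+~~~~++
~~~~~~~
5) ~~~~~~~
+~~~~++
~+~~~~~
~++~~~~
~++~~+~
+~~~~++
~~~~~+~
6) ~~~~~+~
+~~~~~+
~++~~~+
+~~~~~~
~~+~~+~
++~~++~
~~~~~+~
7) ~~~~~+~
++~~~++
~+~~~~+
+~+~~~+
+~~~++~
~+~~++~
~~~~~+~
8) +~~~++~
~+~~~+~
~~+~~~~
~~~~~~~
+~~++~~
~~~~~~~
~~~~~++
9) +~~~+~~
~+~~+++
~~~~~~~
~~~+~~~
~~~~~~~
~~~~+++
~~~~+++
10) +~~+~~~
+~~~+++
~~~~++~
~~~~~~~
~~~~++~
~~~~+~+
+~~+~~~
11) ++~+~+~
+~~+~~~
~~~~+~~
~~~~~~~
~~~~++~
~~~++~+
+~~++~+
12) ~+~+~+~
++++~~+
~~~~~~~
~~~~++~
~~~+++~
+~~~~~+
~+~~~~~
13) ~~~++~+
++~++~+
+++++++
~~~+~+~
~~~+~~~
+~~~+++
~++~~~+
14) ~~~~+~+
~~~~~~~
~~~~~~~
++~~~+~
~~~+~~~
+++++++
~++~~~~
15) ~~~~~~~
~~~~~~~
~~~~~~~
~~~~~~~
~~~+~~~
+~~~+++
~~~~~~~
16) ~~~~~~~
~~~~~~~
~~~~~~~
~~~~~~~
~~~~+++
~~~~+++
~~~~~++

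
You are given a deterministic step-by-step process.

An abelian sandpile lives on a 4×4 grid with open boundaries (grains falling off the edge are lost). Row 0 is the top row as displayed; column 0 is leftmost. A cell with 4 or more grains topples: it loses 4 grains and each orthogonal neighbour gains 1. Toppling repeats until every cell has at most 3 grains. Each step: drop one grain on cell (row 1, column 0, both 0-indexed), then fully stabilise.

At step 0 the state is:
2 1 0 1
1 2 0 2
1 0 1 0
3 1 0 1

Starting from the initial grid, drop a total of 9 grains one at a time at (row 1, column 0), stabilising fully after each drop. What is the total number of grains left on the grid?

17

[0] 2 1 0 1
1 2 0 2
1 0 1 0
3 1 0 1
[1] 2 1 0 1
2 2 0 2
1 0 1 0
3 1 0 1
[2] 2 1 0 1
3 2 0 2
1 0 1 0
3 1 0 1
[3] 3 1 0 1
0 3 0 2
2 0 1 0
3 1 0 1
[4] 3 1 0 1
1 3 0 2
2 0 1 0
3 1 0 1
[5] 3 1 0 1
2 3 0 2
2 0 1 0
3 1 0 1
[6] 3 1 0 1
3 3 0 2
2 0 1 0
3 1 0 1
[7] 0 3 0 1
2 0 1 2
3 1 1 0
3 1 0 1
[8] 0 3 0 1
3 0 1 2
3 1 1 0
3 1 0 1
[9] 1 3 0 1
1 1 1 2
1 2 1 0
0 2 0 1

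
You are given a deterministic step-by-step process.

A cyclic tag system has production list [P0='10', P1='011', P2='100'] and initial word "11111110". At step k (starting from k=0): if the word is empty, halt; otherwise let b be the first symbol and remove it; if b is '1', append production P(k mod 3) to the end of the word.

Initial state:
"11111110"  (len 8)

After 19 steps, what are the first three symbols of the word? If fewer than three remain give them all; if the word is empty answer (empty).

k=0  "11111110"  (len 8)
k=1  "111111010"  (len 9)
k=2  "11111010011"  (len 11)
k=3  "1111010011100"  (len 13)
k=4  "11101001110010"  (len 14)
k=5  "1101001110010011"  (len 16)
k=6  "101001110010011100"  (len 18)
k=7  "0100111001001110010"  (len 19)
k=8  "100111001001110010"  (len 18)
k=9  "00111001001110010100"  (len 20)
k=10  "0111001001110010100"  (len 19)
k=11  "111001001110010100"  (len 18)
k=12  "11001001110010100100"  (len 20)
k=13  "100100111001010010010"  (len 21)
k=14  "00100111001010010010011"  (len 23)
k=15  "0100111001010010010011"  (len 22)
k=16  "100111001010010010011"  (len 21)
k=17  "00111001010010010011011"  (len 23)
k=18  "0111001010010010011011"  (len 22)
k=19  "111001010010010011011"  (len 21)

111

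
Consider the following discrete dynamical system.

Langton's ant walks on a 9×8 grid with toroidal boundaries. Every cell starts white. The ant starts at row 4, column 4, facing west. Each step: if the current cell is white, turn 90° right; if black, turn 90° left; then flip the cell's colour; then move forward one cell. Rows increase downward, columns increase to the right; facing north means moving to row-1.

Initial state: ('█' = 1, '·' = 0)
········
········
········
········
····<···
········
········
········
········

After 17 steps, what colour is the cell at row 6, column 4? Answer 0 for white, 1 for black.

1

t=0: ········
········
········
········
····<···
········
········
········
········
t=1: ········
········
········
····^···
····█···
········
········
········
········
t=2: ········
········
········
····█>··
····█···
········
········
········
········
t=3: ········
········
········
····██··
····█v··
········
········
········
········
t=4: ········
········
········
····██··
····<█··
········
········
········
········
t=5: ········
········
········
····██··
·····█··
····v···
········
········
········
t=6: ········
········
········
····██··
·····█··
···<█···
········
········
········
t=7: ········
········
········
····██··
···^·█··
···██···
········
········
········
t=8: ········
········
········
····██··
···█>█··
···██···
········
········
········
t=9: ········
········
········
····██··
···███··
···█v···
········
········
········
t=10: ········
········
········
····██··
···███··
···█·>··
········
········
········
t=11: ········
········
········
····██··
···███··
···█·█··
·····v··
········
········
t=12: ········
········
········
····██··
···███··
···█·█··
····<█··
········
········
t=13: ········
········
········
····██··
···███··
···█^█··
····██··
········
········
t=14: ········
········
········
····██··
···███··
···██>··
····██··
········
········
t=15: ········
········
········
····██··
···██^··
···██···
····██··
········
········
t=16: ········
········
········
····██··
···█<···
···██···
····██··
········
········
t=17: ········
········
········
····██··
···█····
···█v···
····██··
········
········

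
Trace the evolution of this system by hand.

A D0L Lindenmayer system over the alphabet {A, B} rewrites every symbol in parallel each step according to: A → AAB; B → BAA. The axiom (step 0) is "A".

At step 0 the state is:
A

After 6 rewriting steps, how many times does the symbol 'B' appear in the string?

0) A
1) AAB
2) AABAABBAA
3) AABAABBAAAABAABBAABAAAABAAB
4) AABAABBAAAABAABBAABAAAABAABAABAABBAAAABAABBAABAAAABAABBAAAABAABAABAABBAAAABAABBAA
5) AABAABBAAAABAABBAABAAAABAABAABAABBAAAABAABBAABAAAABAABBAAA…BBAAAABAABBAAAABAABBAABAAAABAABAABAABBAAAABAABBAABAAAABAAB  (len 243)
6) AABAABBAAAABAABBAABAAAABAABAABAABBAAAABAABBAABAAAABAABBAAA…BAABAABAABBAAAABAABBAABAAAABAABBAAAABAABAABAABBAAAABAABBAA  (len 729)

243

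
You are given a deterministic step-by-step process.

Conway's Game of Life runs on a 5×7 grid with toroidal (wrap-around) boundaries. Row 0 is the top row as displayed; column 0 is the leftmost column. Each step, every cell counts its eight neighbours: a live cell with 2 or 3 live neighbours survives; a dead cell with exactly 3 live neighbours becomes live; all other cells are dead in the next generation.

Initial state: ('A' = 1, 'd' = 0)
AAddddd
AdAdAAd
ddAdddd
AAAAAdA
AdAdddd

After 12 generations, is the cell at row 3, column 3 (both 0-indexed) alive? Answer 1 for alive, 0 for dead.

1

step 0: AAddddd
AdAdAAd
ddAdddd
AAAAAdA
AdAdddd
step 1: AdAAddd
AdAAddA
ddddddd
AdddddA
ddddddd
step 2: AdAAddA
AdAAddA
dAddddd
ddddddd
AAddddA
step 3: dddAdAd
dddAddA
AAAdddd
dAddddd
dAAdddA
step 4: AddAAAA
AAdAAdA
AAAdddd
ddddddd
AAAdddd
step 5: ddddddd
ddddddd
ddAAddA
ddddddd
AAAAAAd
step 6: dAAAAdd
ddddddd
ddddddd
AddddAA
dAAAAdd
step 7: dAddAdd
ddAAddd
ddddddA
AAAAAAA
ddddddA
step 8: ddAAddd
ddAAddd
ddddddA
dAAAAdd
ddddddA
step 9: ddAAddd
ddAAddd
dAddAdd
AdAAdAd
dAddAdd
step 10: dAddAdd
dAddAdd
dAddAdd
AdAAdAd
dAddAdd
step 11: AAAAAAd
AAAAAAd
AAddAAd
AdAAdAd
AAddAAd
step 12: ddddddd
ddddddd
ddddddd
ddAAddd
ddddddd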